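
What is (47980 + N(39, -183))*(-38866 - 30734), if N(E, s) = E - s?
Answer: -3354859200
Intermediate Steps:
(47980 + N(39, -183))*(-38866 - 30734) = (47980 + (39 - 1*(-183)))*(-38866 - 30734) = (47980 + (39 + 183))*(-69600) = (47980 + 222)*(-69600) = 48202*(-69600) = -3354859200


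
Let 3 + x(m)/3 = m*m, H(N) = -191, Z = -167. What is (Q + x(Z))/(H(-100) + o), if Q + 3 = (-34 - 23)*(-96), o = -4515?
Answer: -89127/4706 ≈ -18.939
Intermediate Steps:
Q = 5469 (Q = -3 + (-34 - 23)*(-96) = -3 - 57*(-96) = -3 + 5472 = 5469)
x(m) = -9 + 3*m**2 (x(m) = -9 + 3*(m*m) = -9 + 3*m**2)
(Q + x(Z))/(H(-100) + o) = (5469 + (-9 + 3*(-167)**2))/(-191 - 4515) = (5469 + (-9 + 3*27889))/(-4706) = (5469 + (-9 + 83667))*(-1/4706) = (5469 + 83658)*(-1/4706) = 89127*(-1/4706) = -89127/4706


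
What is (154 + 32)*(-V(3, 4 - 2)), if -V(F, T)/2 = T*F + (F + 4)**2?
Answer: 20460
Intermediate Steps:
V(F, T) = -2*(4 + F)**2 - 2*F*T (V(F, T) = -2*(T*F + (F + 4)**2) = -2*(F*T + (4 + F)**2) = -2*((4 + F)**2 + F*T) = -2*(4 + F)**2 - 2*F*T)
(154 + 32)*(-V(3, 4 - 2)) = (154 + 32)*(-(-2*(4 + 3)**2 - 2*3*(4 - 2))) = 186*(-(-2*7**2 - 2*3*2)) = 186*(-(-2*49 - 12)) = 186*(-(-98 - 12)) = 186*(-1*(-110)) = 186*110 = 20460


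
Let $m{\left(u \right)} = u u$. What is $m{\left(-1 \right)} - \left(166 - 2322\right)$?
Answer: $2157$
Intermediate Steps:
$m{\left(u \right)} = u^{2}$
$m{\left(-1 \right)} - \left(166 - 2322\right) = \left(-1\right)^{2} - \left(166 - 2322\right) = 1 - \left(166 - 2322\right) = 1 - -2156 = 1 + 2156 = 2157$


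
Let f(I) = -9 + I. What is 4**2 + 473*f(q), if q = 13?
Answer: 1908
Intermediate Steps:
4**2 + 473*f(q) = 4**2 + 473*(-9 + 13) = 16 + 473*4 = 16 + 1892 = 1908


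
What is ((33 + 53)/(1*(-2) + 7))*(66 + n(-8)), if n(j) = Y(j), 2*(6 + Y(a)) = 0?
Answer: 1032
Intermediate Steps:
Y(a) = -6 (Y(a) = -6 + (½)*0 = -6 + 0 = -6)
n(j) = -6
((33 + 53)/(1*(-2) + 7))*(66 + n(-8)) = ((33 + 53)/(1*(-2) + 7))*(66 - 6) = (86/(-2 + 7))*60 = (86/5)*60 = 1032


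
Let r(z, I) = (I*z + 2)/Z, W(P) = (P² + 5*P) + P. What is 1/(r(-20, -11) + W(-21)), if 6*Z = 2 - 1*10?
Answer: 2/297 ≈ 0.0067340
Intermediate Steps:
Z = -4/3 (Z = (2 - 1*10)/6 = (2 - 10)/6 = (⅙)*(-8) = -4/3 ≈ -1.3333)
W(P) = P² + 6*P
r(z, I) = -3/2 - 3*I*z/4 (r(z, I) = (I*z + 2)/(-4/3) = (2 + I*z)*(-¾) = -3/2 - 3*I*z/4)
1/(r(-20, -11) + W(-21)) = 1/((-3/2 - ¾*(-11)*(-20)) - 21*(6 - 21)) = 1/((-3/2 - 165) - 21*(-15)) = 1/(-333/2 + 315) = 1/(297/2) = 2/297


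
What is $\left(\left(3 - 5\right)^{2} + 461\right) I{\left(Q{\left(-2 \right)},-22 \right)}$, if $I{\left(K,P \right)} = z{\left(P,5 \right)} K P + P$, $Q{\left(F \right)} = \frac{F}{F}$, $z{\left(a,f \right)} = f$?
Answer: $-61380$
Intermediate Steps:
$Q{\left(F \right)} = 1$
$I{\left(K,P \right)} = P + 5 K P$ ($I{\left(K,P \right)} = 5 K P + P = P + 5 K P$)
$\left(\left(3 - 5\right)^{2} + 461\right) I{\left(Q{\left(-2 \right)},-22 \right)} = \left(\left(3 - 5\right)^{2} + 461\right) \left(- 22 \left(1 + 5 \cdot 1\right)\right) = \left(\left(-2\right)^{2} + 461\right) \left(- 22 \left(1 + 5\right)\right) = \left(4 + 461\right) \left(\left(-22\right) 6\right) = 465 \left(-132\right) = -61380$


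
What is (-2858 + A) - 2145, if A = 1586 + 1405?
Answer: -2012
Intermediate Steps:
A = 2991
(-2858 + A) - 2145 = (-2858 + 2991) - 2145 = 133 - 2145 = -2012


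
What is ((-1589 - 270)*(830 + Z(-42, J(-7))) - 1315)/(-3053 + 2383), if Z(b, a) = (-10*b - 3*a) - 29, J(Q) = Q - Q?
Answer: 1135577/335 ≈ 3389.8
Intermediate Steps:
J(Q) = 0
Z(b, a) = -29 - 10*b - 3*a
((-1589 - 270)*(830 + Z(-42, J(-7))) - 1315)/(-3053 + 2383) = ((-1589 - 270)*(830 + (-29 - 10*(-42) - 3*0)) - 1315)/(-3053 + 2383) = (-1859*(830 + (-29 + 420 + 0)) - 1315)/(-670) = (-1859*(830 + 391) - 1315)*(-1/670) = (-1859*1221 - 1315)*(-1/670) = (-2269839 - 1315)*(-1/670) = -2271154*(-1/670) = 1135577/335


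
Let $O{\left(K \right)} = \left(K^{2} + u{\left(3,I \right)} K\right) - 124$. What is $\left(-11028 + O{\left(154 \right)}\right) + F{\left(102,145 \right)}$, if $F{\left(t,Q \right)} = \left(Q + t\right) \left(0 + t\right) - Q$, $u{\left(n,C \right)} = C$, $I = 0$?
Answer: $37613$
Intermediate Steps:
$O{\left(K \right)} = -124 + K^{2}$ ($O{\left(K \right)} = \left(K^{2} + 0 K\right) - 124 = \left(K^{2} + 0\right) - 124 = K^{2} - 124 = -124 + K^{2}$)
$F{\left(t,Q \right)} = - Q + t \left(Q + t\right)$ ($F{\left(t,Q \right)} = \left(Q + t\right) t - Q = t \left(Q + t\right) - Q = - Q + t \left(Q + t\right)$)
$\left(-11028 + O{\left(154 \right)}\right) + F{\left(102,145 \right)} = \left(-11028 - \left(124 - 154^{2}\right)\right) + \left(102^{2} - 145 + 145 \cdot 102\right) = \left(-11028 + \left(-124 + 23716\right)\right) + \left(10404 - 145 + 14790\right) = \left(-11028 + 23592\right) + 25049 = 12564 + 25049 = 37613$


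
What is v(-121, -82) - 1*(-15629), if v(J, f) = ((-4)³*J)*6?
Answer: 62093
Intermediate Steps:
v(J, f) = -384*J (v(J, f) = -64*J*6 = -384*J)
v(-121, -82) - 1*(-15629) = -384*(-121) - 1*(-15629) = 46464 + 15629 = 62093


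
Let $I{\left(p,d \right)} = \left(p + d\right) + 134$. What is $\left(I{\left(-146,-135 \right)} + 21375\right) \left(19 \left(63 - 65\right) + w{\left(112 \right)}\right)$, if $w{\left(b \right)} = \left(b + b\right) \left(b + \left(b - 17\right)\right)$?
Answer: $983493240$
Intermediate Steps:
$I{\left(p,d \right)} = 134 + d + p$ ($I{\left(p,d \right)} = \left(d + p\right) + 134 = 134 + d + p$)
$w{\left(b \right)} = 2 b \left(-17 + 2 b\right)$ ($w{\left(b \right)} = 2 b \left(b + \left(-17 + b\right)\right) = 2 b \left(-17 + 2 b\right)$)
$\left(I{\left(-146,-135 \right)} + 21375\right) \left(19 \left(63 - 65\right) + w{\left(112 \right)}\right) = \left(\left(134 - 135 - 146\right) + 21375\right) \left(19 \left(63 - 65\right) + 2 \cdot 112 \left(-17 + 2 \cdot 112\right)\right) = \left(-147 + 21375\right) \left(19 \left(63 - 65\right) + 2 \cdot 112 \left(-17 + 224\right)\right) = 21228 \left(19 \left(63 - 65\right) + 2 \cdot 112 \cdot 207\right) = 21228 \left(19 \left(-2\right) + 46368\right) = 21228 \left(-38 + 46368\right) = 21228 \cdot 46330 = 983493240$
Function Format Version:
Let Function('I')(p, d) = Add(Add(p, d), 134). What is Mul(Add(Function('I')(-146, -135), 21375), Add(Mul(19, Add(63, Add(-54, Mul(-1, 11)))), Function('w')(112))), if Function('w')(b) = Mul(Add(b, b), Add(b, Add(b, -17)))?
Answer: 983493240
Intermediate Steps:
Function('I')(p, d) = Add(134, d, p) (Function('I')(p, d) = Add(Add(d, p), 134) = Add(134, d, p))
Function('w')(b) = Mul(2, b, Add(-17, Mul(2, b))) (Function('w')(b) = Mul(Mul(2, b), Add(b, Add(-17, b))) = Mul(Mul(2, b), Add(-17, Mul(2, b))) = Mul(2, b, Add(-17, Mul(2, b))))
Mul(Add(Function('I')(-146, -135), 21375), Add(Mul(19, Add(63, Add(-54, Mul(-1, 11)))), Function('w')(112))) = Mul(Add(Add(134, -135, -146), 21375), Add(Mul(19, Add(63, Add(-54, Mul(-1, 11)))), Mul(2, 112, Add(-17, Mul(2, 112))))) = Mul(Add(-147, 21375), Add(Mul(19, Add(63, Add(-54, -11))), Mul(2, 112, Add(-17, 224)))) = Mul(21228, Add(Mul(19, Add(63, -65)), Mul(2, 112, 207))) = Mul(21228, Add(Mul(19, -2), 46368)) = Mul(21228, Add(-38, 46368)) = Mul(21228, 46330) = 983493240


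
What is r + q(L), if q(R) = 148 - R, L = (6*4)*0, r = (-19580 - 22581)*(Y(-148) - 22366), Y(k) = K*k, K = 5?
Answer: 974172214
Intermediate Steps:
Y(k) = 5*k
r = 974172066 (r = (-19580 - 22581)*(5*(-148) - 22366) = -42161*(-740 - 22366) = -42161*(-23106) = 974172066)
L = 0 (L = 24*0 = 0)
r + q(L) = 974172066 + (148 - 1*0) = 974172066 + (148 + 0) = 974172066 + 148 = 974172214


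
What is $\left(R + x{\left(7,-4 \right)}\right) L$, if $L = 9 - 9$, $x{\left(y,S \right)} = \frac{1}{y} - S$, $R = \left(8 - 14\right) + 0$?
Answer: $0$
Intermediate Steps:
$R = -6$ ($R = -6 + 0 = -6$)
$L = 0$
$\left(R + x{\left(7,-4 \right)}\right) L = \left(-6 + \left(\frac{1}{7} - -4\right)\right) 0 = \left(-6 + \left(\frac{1}{7} + 4\right)\right) 0 = \left(-6 + \frac{29}{7}\right) 0 = \left(- \frac{13}{7}\right) 0 = 0$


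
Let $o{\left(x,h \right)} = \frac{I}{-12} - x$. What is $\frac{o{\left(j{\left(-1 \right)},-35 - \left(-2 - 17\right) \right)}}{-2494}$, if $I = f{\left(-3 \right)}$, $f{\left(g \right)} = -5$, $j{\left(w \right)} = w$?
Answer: $- \frac{17}{29928} \approx -0.00056803$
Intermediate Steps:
$I = -5$
$o{\left(x,h \right)} = \frac{5}{12} - x$ ($o{\left(x,h \right)} = - \frac{5}{-12} - x = \left(-5\right) \left(- \frac{1}{12}\right) - x = \frac{5}{12} - x$)
$\frac{o{\left(j{\left(-1 \right)},-35 - \left(-2 - 17\right) \right)}}{-2494} = \frac{\frac{5}{12} - -1}{-2494} = \left(\frac{5}{12} + 1\right) \left(- \frac{1}{2494}\right) = \frac{17}{12} \left(- \frac{1}{2494}\right) = - \frac{17}{29928}$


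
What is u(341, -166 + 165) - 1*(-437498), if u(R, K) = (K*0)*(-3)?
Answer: 437498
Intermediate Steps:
u(R, K) = 0 (u(R, K) = 0*(-3) = 0)
u(341, -166 + 165) - 1*(-437498) = 0 - 1*(-437498) = 0 + 437498 = 437498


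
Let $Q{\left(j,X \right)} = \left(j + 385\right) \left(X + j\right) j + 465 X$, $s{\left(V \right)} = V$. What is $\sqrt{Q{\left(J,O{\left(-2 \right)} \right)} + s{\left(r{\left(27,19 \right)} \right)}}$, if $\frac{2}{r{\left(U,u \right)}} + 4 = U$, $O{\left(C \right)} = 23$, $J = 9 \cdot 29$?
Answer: $\frac{\sqrt{25336348717}}{23} \approx 6920.6$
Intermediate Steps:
$J = 261$
$r{\left(U,u \right)} = \frac{2}{-4 + U}$
$Q{\left(j,X \right)} = 465 X + j \left(385 + j\right) \left(X + j\right)$ ($Q{\left(j,X \right)} = \left(385 + j\right) \left(X + j\right) j + 465 X = j \left(385 + j\right) \left(X + j\right) + 465 X = 465 X + j \left(385 + j\right) \left(X + j\right)$)
$\sqrt{Q{\left(J,O{\left(-2 \right)} \right)} + s{\left(r{\left(27,19 \right)} \right)}} = \sqrt{\left(261^{3} + 385 \cdot 261^{2} + 465 \cdot 23 + 23 \cdot 261^{2} + 385 \cdot 23 \cdot 261\right) + \frac{2}{-4 + 27}} = \sqrt{\left(17779581 + 385 \cdot 68121 + 10695 + 23 \cdot 68121 + 2311155\right) + \frac{2}{23}} = \sqrt{\left(17779581 + 26226585 + 10695 + 1566783 + 2311155\right) + 2 \cdot \frac{1}{23}} = \sqrt{47894799 + \frac{2}{23}} = \sqrt{\frac{1101580379}{23}} = \frac{\sqrt{25336348717}}{23}$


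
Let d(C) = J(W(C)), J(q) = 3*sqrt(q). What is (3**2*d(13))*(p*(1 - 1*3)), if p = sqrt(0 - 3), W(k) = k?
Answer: -54*I*sqrt(39) ≈ -337.23*I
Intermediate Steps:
p = I*sqrt(3) (p = sqrt(-3) = I*sqrt(3) ≈ 1.732*I)
d(C) = 3*sqrt(C)
(3**2*d(13))*(p*(1 - 1*3)) = (3**2*(3*sqrt(13)))*((I*sqrt(3))*(1 - 1*3)) = (9*(3*sqrt(13)))*((I*sqrt(3))*(1 - 3)) = (27*sqrt(13))*((I*sqrt(3))*(-2)) = (27*sqrt(13))*(-2*I*sqrt(3)) = -54*I*sqrt(39)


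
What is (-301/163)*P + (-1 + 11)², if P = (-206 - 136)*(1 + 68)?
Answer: 7119298/163 ≈ 43677.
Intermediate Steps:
P = -23598 (P = -342*69 = -23598)
(-301/163)*P + (-1 + 11)² = -301/163*(-23598) + (-1 + 11)² = -301*1/163*(-23598) + 10² = -301/163*(-23598) + 100 = 7102998/163 + 100 = 7119298/163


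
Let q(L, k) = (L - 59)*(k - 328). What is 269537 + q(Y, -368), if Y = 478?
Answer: -22087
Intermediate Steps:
q(L, k) = (-328 + k)*(-59 + L) (q(L, k) = (-59 + L)*(-328 + k) = (-328 + k)*(-59 + L))
269537 + q(Y, -368) = 269537 + (19352 - 328*478 - 59*(-368) + 478*(-368)) = 269537 + (19352 - 156784 + 21712 - 175904) = 269537 - 291624 = -22087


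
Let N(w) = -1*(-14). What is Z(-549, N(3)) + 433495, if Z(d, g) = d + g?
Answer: 432960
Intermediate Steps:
N(w) = 14
Z(-549, N(3)) + 433495 = (-549 + 14) + 433495 = -535 + 433495 = 432960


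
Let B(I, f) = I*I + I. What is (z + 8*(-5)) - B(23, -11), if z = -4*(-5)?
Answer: -572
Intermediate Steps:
z = 20
B(I, f) = I + I² (B(I, f) = I² + I = I + I²)
(z + 8*(-5)) - B(23, -11) = (20 + 8*(-5)) - 23*(1 + 23) = (20 - 40) - 23*24 = -20 - 1*552 = -20 - 552 = -572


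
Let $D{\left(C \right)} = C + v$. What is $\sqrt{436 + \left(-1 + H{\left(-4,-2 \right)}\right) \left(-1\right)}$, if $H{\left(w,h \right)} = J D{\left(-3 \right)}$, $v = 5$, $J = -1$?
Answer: $\sqrt{439} \approx 20.952$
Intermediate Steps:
$D{\left(C \right)} = 5 + C$ ($D{\left(C \right)} = C + 5 = 5 + C$)
$H{\left(w,h \right)} = -2$ ($H{\left(w,h \right)} = - (5 - 3) = \left(-1\right) 2 = -2$)
$\sqrt{436 + \left(-1 + H{\left(-4,-2 \right)}\right) \left(-1\right)} = \sqrt{436 + \left(-1 - 2\right) \left(-1\right)} = \sqrt{436 - -3} = \sqrt{436 + 3} = \sqrt{439}$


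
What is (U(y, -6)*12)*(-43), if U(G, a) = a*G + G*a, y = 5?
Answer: 30960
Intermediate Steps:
U(G, a) = 2*G*a (U(G, a) = G*a + G*a = 2*G*a)
(U(y, -6)*12)*(-43) = ((2*5*(-6))*12)*(-43) = -60*12*(-43) = -720*(-43) = 30960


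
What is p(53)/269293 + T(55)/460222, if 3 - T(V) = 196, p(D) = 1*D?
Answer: -520411/2338387982 ≈ -0.00022255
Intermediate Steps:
p(D) = D
T(V) = -193 (T(V) = 3 - 1*196 = 3 - 196 = -193)
p(53)/269293 + T(55)/460222 = 53/269293 - 193/460222 = 53*(1/269293) - 193*1/460222 = 1/5081 - 193/460222 = -520411/2338387982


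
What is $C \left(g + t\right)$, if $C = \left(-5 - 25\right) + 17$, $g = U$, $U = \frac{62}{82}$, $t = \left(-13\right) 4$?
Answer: $\frac{27313}{41} \approx 666.17$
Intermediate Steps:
$t = -52$
$U = \frac{31}{41}$ ($U = 62 \cdot \frac{1}{82} = \frac{31}{41} \approx 0.7561$)
$g = \frac{31}{41} \approx 0.7561$
$C = -13$ ($C = -30 + 17 = -13$)
$C \left(g + t\right) = - 13 \left(\frac{31}{41} - 52\right) = \left(-13\right) \left(- \frac{2101}{41}\right) = \frac{27313}{41}$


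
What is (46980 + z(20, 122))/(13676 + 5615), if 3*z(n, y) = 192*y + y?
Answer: 164486/57873 ≈ 2.8422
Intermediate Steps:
z(n, y) = 193*y/3 (z(n, y) = (192*y + y)/3 = (193*y)/3 = 193*y/3)
(46980 + z(20, 122))/(13676 + 5615) = (46980 + (193/3)*122)/(13676 + 5615) = (46980 + 23546/3)/19291 = (164486/3)*(1/19291) = 164486/57873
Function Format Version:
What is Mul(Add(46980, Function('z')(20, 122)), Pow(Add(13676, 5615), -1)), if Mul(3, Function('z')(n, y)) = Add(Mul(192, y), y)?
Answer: Rational(164486, 57873) ≈ 2.8422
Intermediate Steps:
Function('z')(n, y) = Mul(Rational(193, 3), y) (Function('z')(n, y) = Mul(Rational(1, 3), Add(Mul(192, y), y)) = Mul(Rational(1, 3), Mul(193, y)) = Mul(Rational(193, 3), y))
Mul(Add(46980, Function('z')(20, 122)), Pow(Add(13676, 5615), -1)) = Mul(Add(46980, Mul(Rational(193, 3), 122)), Pow(Add(13676, 5615), -1)) = Mul(Add(46980, Rational(23546, 3)), Pow(19291, -1)) = Mul(Rational(164486, 3), Rational(1, 19291)) = Rational(164486, 57873)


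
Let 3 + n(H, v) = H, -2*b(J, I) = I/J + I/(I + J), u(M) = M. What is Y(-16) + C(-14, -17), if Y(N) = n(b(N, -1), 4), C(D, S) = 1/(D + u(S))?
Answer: -52159/16864 ≈ -3.0929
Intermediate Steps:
b(J, I) = -I/(2*J) - I/(2*(I + J)) (b(J, I) = -(I/J + I/(I + J))/2 = -I/(2*J) - I/(2*(I + J)))
n(H, v) = -3 + H
C(D, S) = 1/(D + S)
Y(N) = -3 + (-1 + 2*N)/(2*N*(-1 + N)) (Y(N) = -3 - 1/2*(-1)*(-1 + 2*N)/(N*(-1 + N)) = -3 + (-1 + 2*N)/(2*N*(-1 + N)))
Y(-16) + C(-14, -17) = (1/2)*(-1 - 6*(-16)**2 + 8*(-16))/(-16*(-1 - 16)) + 1/(-14 - 17) = (1/2)*(-1/16)*(-1 - 6*256 - 128)/(-17) + 1/(-31) = (1/2)*(-1/16)*(-1/17)*(-1 - 1536 - 128) - 1/31 = (1/2)*(-1/16)*(-1/17)*(-1665) - 1/31 = -1665/544 - 1/31 = -52159/16864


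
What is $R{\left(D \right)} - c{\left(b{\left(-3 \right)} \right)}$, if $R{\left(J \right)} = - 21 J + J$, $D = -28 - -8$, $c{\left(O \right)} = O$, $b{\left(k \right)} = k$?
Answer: $403$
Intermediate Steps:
$D = -20$ ($D = -28 + 8 = -20$)
$R{\left(J \right)} = - 20 J$
$R{\left(D \right)} - c{\left(b{\left(-3 \right)} \right)} = \left(-20\right) \left(-20\right) - -3 = 400 + 3 = 403$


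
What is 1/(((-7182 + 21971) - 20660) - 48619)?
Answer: -1/54490 ≈ -1.8352e-5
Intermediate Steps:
1/(((-7182 + 21971) - 20660) - 48619) = 1/((14789 - 20660) - 48619) = 1/(-5871 - 48619) = 1/(-54490) = -1/54490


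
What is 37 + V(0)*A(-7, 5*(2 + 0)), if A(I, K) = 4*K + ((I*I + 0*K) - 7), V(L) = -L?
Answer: 37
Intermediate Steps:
A(I, K) = -7 + I² + 4*K (A(I, K) = 4*K + ((I² + 0) - 7) = 4*K + (I² - 7) = 4*K + (-7 + I²) = -7 + I² + 4*K)
37 + V(0)*A(-7, 5*(2 + 0)) = 37 + (-1*0)*(-7 + (-7)² + 4*(5*(2 + 0))) = 37 + 0*(-7 + 49 + 4*(5*2)) = 37 + 0*(-7 + 49 + 4*10) = 37 + 0*(-7 + 49 + 40) = 37 + 0*82 = 37 + 0 = 37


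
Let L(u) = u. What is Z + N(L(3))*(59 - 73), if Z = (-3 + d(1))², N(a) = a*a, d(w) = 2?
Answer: -125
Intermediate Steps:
N(a) = a²
Z = 1 (Z = (-3 + 2)² = (-1)² = 1)
Z + N(L(3))*(59 - 73) = 1 + 3²*(59 - 73) = 1 + 9*(-14) = 1 - 126 = -125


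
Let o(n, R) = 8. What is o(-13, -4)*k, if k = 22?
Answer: 176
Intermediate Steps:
o(-13, -4)*k = 8*22 = 176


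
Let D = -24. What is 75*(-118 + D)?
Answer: -10650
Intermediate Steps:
75*(-118 + D) = 75*(-118 - 24) = 75*(-142) = -10650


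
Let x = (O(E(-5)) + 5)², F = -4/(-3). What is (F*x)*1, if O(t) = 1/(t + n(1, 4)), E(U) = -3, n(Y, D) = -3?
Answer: 841/27 ≈ 31.148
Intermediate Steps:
F = 4/3 (F = -4*(-⅓) = 4/3 ≈ 1.3333)
O(t) = 1/(-3 + t) (O(t) = 1/(t - 3) = 1/(-3 + t))
x = 841/36 (x = (1/(-3 - 3) + 5)² = (1/(-6) + 5)² = (-⅙ + 5)² = (29/6)² = 841/36 ≈ 23.361)
(F*x)*1 = ((4/3)*(841/36))*1 = (841/27)*1 = 841/27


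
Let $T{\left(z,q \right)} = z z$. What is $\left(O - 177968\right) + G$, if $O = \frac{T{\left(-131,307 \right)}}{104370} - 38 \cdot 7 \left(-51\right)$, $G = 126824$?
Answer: $- \frac{3921998699}{104370} \approx -37578.0$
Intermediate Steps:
$T{\left(z,q \right)} = z^{2}$
$O = \frac{1415900581}{104370}$ ($O = \frac{\left(-131\right)^{2}}{104370} - 38 \cdot 7 \left(-51\right) = 17161 \cdot \frac{1}{104370} - 266 \left(-51\right) = \frac{17161}{104370} - -13566 = \frac{17161}{104370} + 13566 = \frac{1415900581}{104370} \approx 13566.0$)
$\left(O - 177968\right) + G = \left(\frac{1415900581}{104370} - 177968\right) + 126824 = - \frac{17158619579}{104370} + 126824 = - \frac{3921998699}{104370}$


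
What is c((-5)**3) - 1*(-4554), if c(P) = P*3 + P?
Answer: 4054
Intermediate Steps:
c(P) = 4*P (c(P) = 3*P + P = 4*P)
c((-5)**3) - 1*(-4554) = 4*(-5)**3 - 1*(-4554) = 4*(-125) + 4554 = -500 + 4554 = 4054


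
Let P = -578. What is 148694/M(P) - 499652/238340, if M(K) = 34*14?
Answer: 36976779/119170 ≈ 310.29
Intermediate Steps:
M(K) = 476
148694/M(P) - 499652/238340 = 148694/476 - 499652/238340 = 148694*(1/476) - 499652*1/238340 = 10621/34 - 124913/59585 = 36976779/119170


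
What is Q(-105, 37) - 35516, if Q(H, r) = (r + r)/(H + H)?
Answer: -3729217/105 ≈ -35516.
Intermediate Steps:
Q(H, r) = r/H (Q(H, r) = (2*r)/((2*H)) = (2*r)*(1/(2*H)) = r/H)
Q(-105, 37) - 35516 = 37/(-105) - 35516 = 37*(-1/105) - 35516 = -37/105 - 35516 = -3729217/105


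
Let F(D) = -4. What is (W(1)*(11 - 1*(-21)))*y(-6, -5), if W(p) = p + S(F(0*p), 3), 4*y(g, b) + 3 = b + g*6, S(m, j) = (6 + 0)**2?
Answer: -13024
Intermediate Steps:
S(m, j) = 36 (S(m, j) = 6**2 = 36)
y(g, b) = -3/4 + b/4 + 3*g/2 (y(g, b) = -3/4 + (b + g*6)/4 = -3/4 + (b + 6*g)/4 = -3/4 + (b/4 + 3*g/2) = -3/4 + b/4 + 3*g/2)
W(p) = 36 + p (W(p) = p + 36 = 36 + p)
(W(1)*(11 - 1*(-21)))*y(-6, -5) = ((36 + 1)*(11 - 1*(-21)))*(-3/4 + (1/4)*(-5) + (3/2)*(-6)) = (37*(11 + 21))*(-3/4 - 5/4 - 9) = (37*32)*(-11) = 1184*(-11) = -13024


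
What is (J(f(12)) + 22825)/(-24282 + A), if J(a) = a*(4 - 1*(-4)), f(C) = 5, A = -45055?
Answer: -22865/69337 ≈ -0.32977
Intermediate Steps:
J(a) = 8*a (J(a) = a*(4 + 4) = a*8 = 8*a)
(J(f(12)) + 22825)/(-24282 + A) = (8*5 + 22825)/(-24282 - 45055) = (40 + 22825)/(-69337) = 22865*(-1/69337) = -22865/69337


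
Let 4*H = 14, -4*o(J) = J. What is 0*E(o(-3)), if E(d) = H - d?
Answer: 0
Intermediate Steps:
o(J) = -J/4
H = 7/2 (H = (¼)*14 = 7/2 ≈ 3.5000)
E(d) = 7/2 - d
0*E(o(-3)) = 0*(7/2 - (-1)*(-3)/4) = 0*(7/2 - 1*¾) = 0*(7/2 - ¾) = 0*(11/4) = 0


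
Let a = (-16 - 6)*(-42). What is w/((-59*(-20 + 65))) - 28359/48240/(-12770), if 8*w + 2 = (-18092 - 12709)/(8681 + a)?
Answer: 20329745297/69819634807200 ≈ 0.00029118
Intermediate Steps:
a = 924 (a = -22*(-42) = 924)
w = -50011/76840 (w = -¼ + ((-18092 - 12709)/(8681 + 924))/8 = -¼ + (-30801/9605)/8 = -¼ + (-30801*1/9605)/8 = -¼ + (⅛)*(-30801/9605) = -¼ - 30801/76840 = -50011/76840 ≈ -0.65085)
w/((-59*(-20 + 65))) - 28359/48240/(-12770) = -50011*(-1/(59*(-20 + 65)))/76840 - 28359/48240/(-12770) = -50011/(76840*((-59*45))) - 28359*1/48240*(-1/12770) = -50011/76840/(-2655) - 3151/5360*(-1/12770) = -50011/76840*(-1/2655) + 3151/68447200 = 50011/204010200 + 3151/68447200 = 20329745297/69819634807200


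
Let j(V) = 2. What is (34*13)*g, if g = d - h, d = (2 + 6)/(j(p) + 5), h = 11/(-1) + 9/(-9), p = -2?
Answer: 40664/7 ≈ 5809.1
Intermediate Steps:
h = -12 (h = 11*(-1) + 9*(-⅑) = -11 - 1 = -12)
d = 8/7 (d = (2 + 6)/(2 + 5) = 8/7 ≈ 1.1429)
g = 92/7 (g = 8/7 - 1*(-12) = 8/7 + 12 = 92/7 ≈ 13.143)
(34*13)*g = (34*13)*(92/7) = 442*(92/7) = 40664/7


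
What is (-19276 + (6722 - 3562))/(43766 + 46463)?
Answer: -16116/90229 ≈ -0.17861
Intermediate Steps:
(-19276 + (6722 - 3562))/(43766 + 46463) = (-19276 + 3160)/90229 = -16116*1/90229 = -16116/90229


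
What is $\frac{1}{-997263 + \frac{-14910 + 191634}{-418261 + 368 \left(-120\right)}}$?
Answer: $- \frac{462421}{461155530447} \approx -1.0027 \cdot 10^{-6}$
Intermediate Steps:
$\frac{1}{-997263 + \frac{-14910 + 191634}{-418261 + 368 \left(-120\right)}} = \frac{1}{-997263 + \frac{176724}{-418261 - 44160}} = \frac{1}{-997263 + \frac{176724}{-462421}} = \frac{1}{-997263 + 176724 \left(- \frac{1}{462421}\right)} = \frac{1}{-997263 - \frac{176724}{462421}} = \frac{1}{- \frac{461155530447}{462421}} = - \frac{462421}{461155530447}$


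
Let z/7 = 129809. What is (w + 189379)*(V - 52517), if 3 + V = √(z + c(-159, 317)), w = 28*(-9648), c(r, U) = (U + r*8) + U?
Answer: 4241777800 - 403825*√36321 ≈ 4.1648e+9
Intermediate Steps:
c(r, U) = 2*U + 8*r (c(r, U) = (U + 8*r) + U = 2*U + 8*r)
z = 908663 (z = 7*129809 = 908663)
w = -270144
V = -3 + 5*√36321 (V = -3 + √(908663 + (2*317 + 8*(-159))) = -3 + √(908663 + (634 - 1272)) = -3 + √(908663 - 638) = -3 + √908025 = -3 + 5*√36321 ≈ 949.90)
(w + 189379)*(V - 52517) = (-270144 + 189379)*((-3 + 5*√36321) - 52517) = -80765*(-52520 + 5*√36321) = 4241777800 - 403825*√36321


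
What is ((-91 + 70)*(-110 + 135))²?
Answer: 275625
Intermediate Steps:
((-91 + 70)*(-110 + 135))² = (-21*25)² = (-525)² = 275625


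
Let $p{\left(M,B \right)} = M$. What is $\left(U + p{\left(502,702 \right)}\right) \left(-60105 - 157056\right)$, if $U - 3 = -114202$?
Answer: $24690554217$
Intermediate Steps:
$U = -114199$ ($U = 3 - 114202 = -114199$)
$\left(U + p{\left(502,702 \right)}\right) \left(-60105 - 157056\right) = \left(-114199 + 502\right) \left(-60105 - 157056\right) = \left(-113697\right) \left(-217161\right) = 24690554217$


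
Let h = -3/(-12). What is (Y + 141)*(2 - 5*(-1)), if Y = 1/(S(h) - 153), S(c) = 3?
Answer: 148043/150 ≈ 986.95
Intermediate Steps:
h = ¼ (h = -3*(-1/12) = ¼ ≈ 0.25000)
Y = -1/150 (Y = 1/(3 - 153) = 1/(-150) = -1/150 ≈ -0.0066667)
(Y + 141)*(2 - 5*(-1)) = (-1/150 + 141)*(2 - 5*(-1)) = 21149*(2 + 5)/150 = (21149/150)*7 = 148043/150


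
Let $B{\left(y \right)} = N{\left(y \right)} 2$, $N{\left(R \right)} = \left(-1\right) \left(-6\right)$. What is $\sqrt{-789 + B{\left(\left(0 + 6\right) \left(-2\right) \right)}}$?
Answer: $i \sqrt{777} \approx 27.875 i$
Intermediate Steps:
$N{\left(R \right)} = 6$
$B{\left(y \right)} = 12$ ($B{\left(y \right)} = 6 \cdot 2 = 12$)
$\sqrt{-789 + B{\left(\left(0 + 6\right) \left(-2\right) \right)}} = \sqrt{-789 + 12} = \sqrt{-777} = i \sqrt{777}$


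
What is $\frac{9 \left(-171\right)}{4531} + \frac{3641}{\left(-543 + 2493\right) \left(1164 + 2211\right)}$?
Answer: $- \frac{10112046379}{29819643750} \approx -0.33911$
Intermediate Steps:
$\frac{9 \left(-171\right)}{4531} + \frac{3641}{\left(-543 + 2493\right) \left(1164 + 2211\right)} = \left(-1539\right) \frac{1}{4531} + \frac{3641}{1950 \cdot 3375} = - \frac{1539}{4531} + \frac{3641}{6581250} = - \frac{10112046379}{29819643750}$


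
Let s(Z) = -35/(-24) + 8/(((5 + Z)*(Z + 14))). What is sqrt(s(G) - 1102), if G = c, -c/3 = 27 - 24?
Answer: I*sqrt(3963390)/60 ≈ 33.18*I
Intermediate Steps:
c = -9 (c = -3*(27 - 24) = -3*3 = -9)
G = -9
s(Z) = 35/24 + 8/((5 + Z)*(14 + Z)) (s(Z) = -35*(-1/24) + 8/(((5 + Z)*(14 + Z))) = 35/24 + 8*(1/((5 + Z)*(14 + Z))) = 35/24 + 8/((5 + Z)*(14 + Z)))
sqrt(s(G) - 1102) = sqrt((2642 + 35*(-9)**2 + 665*(-9))/(24*(70 + (-9)**2 + 19*(-9))) - 1102) = sqrt((2642 + 35*81 - 5985)/(24*(70 + 81 - 171)) - 1102) = sqrt((1/24)*(2642 + 2835 - 5985)/(-20) - 1102) = sqrt((1/24)*(-1/20)*(-508) - 1102) = sqrt(127/120 - 1102) = sqrt(-132113/120) = I*sqrt(3963390)/60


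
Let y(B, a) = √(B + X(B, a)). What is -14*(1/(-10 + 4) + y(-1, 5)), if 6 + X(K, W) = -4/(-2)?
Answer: 7/3 - 14*I*√5 ≈ 2.3333 - 31.305*I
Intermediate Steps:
X(K, W) = -4 (X(K, W) = -6 - 4/(-2) = -6 - 4*(-½) = -6 + 2 = -4)
y(B, a) = √(-4 + B) (y(B, a) = √(B - 4) = √(-4 + B))
-14*(1/(-10 + 4) + y(-1, 5)) = -14*(1/(-10 + 4) + √(-4 - 1)) = -14*(1/(-6) + √(-5)) = -14*(-⅙ + I*√5) = 7/3 - 14*I*√5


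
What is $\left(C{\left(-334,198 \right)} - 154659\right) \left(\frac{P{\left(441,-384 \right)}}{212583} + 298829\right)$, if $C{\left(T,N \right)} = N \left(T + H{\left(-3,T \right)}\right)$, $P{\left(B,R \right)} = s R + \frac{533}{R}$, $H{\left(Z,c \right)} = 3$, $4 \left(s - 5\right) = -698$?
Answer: $- \frac{1790494888266518653}{27210624} \approx -6.5801 \cdot 10^{10}$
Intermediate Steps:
$s = - \frac{339}{2}$ ($s = 5 + \frac{1}{4} \left(-698\right) = 5 - \frac{349}{2} = - \frac{339}{2} \approx -169.5$)
$P{\left(B,R \right)} = \frac{533}{R} - \frac{339 R}{2}$ ($P{\left(B,R \right)} = - \frac{339 R}{2} + \frac{533}{R} = \frac{533}{R} - \frac{339 R}{2}$)
$C{\left(T,N \right)} = N \left(3 + T\right)$ ($C{\left(T,N \right)} = N \left(T + 3\right) = N \left(3 + T\right)$)
$\left(C{\left(-334,198 \right)} - 154659\right) \left(\frac{P{\left(441,-384 \right)}}{212583} + 298829\right) = \left(198 \left(3 - 334\right) - 154659\right) \left(\frac{\frac{533}{-384} - -65088}{212583} + 298829\right) = \left(198 \left(-331\right) - 154659\right) \left(\left(533 \left(- \frac{1}{384}\right) + 65088\right) \frac{1}{212583} + 298829\right) = \left(-65538 - 154659\right) \left(\left(- \frac{533}{384} + 65088\right) \frac{1}{212583} + 298829\right) = - 220197 \left(\frac{24993259}{384} \cdot \frac{1}{212583} + 298829\right) = - 220197 \left(\frac{24993259}{81631872} + 298829\right) = \left(-220197\right) \frac{24393995671147}{81631872} = - \frac{1790494888266518653}{27210624}$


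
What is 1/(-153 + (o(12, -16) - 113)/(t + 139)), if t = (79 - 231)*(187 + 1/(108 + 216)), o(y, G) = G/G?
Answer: -2291123/350532747 ≈ -0.0065361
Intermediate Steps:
o(y, G) = 1
t = -2302382/81 (t = -152*(187 + 1/324) = -152*60589/324 = -2302382/81 ≈ -28424.)
1/(-153 + (o(12, -16) - 113)/(t + 139)) = 1/(-153 + (1 - 113)/(-2302382/81 + 139)) = 1/(-153 - 112/(-2291123/81)) = 1/(-153 - 112*(-81/2291123)) = 1/(-153 + 9072/2291123) = 1/(-350532747/2291123) = -2291123/350532747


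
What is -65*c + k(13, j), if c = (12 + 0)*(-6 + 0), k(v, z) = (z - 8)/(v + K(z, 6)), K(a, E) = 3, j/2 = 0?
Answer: 9359/2 ≈ 4679.5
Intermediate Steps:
j = 0 (j = 2*0 = 0)
k(v, z) = (-8 + z)/(3 + v) (k(v, z) = (z - 8)/(v + 3) = (-8 + z)/(3 + v))
c = -72 (c = 12*(-6) = -72)
-65*c + k(13, j) = -65*(-72) + (-8 + 0)/(3 + 13) = 4680 - 8/16 = 4680 + (1/16)*(-8) = 4680 - ½ = 9359/2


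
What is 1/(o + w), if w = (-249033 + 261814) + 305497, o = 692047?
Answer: 1/1010325 ≈ 9.8978e-7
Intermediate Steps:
w = 318278 (w = 12781 + 305497 = 318278)
1/(o + w) = 1/(692047 + 318278) = 1/1010325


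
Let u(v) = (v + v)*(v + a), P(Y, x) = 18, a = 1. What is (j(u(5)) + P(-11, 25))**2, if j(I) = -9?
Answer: 81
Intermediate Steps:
u(v) = 2*v*(1 + v) (u(v) = (v + v)*(v + 1) = (2*v)*(1 + v) = 2*v*(1 + v))
(j(u(5)) + P(-11, 25))**2 = (-9 + 18)**2 = 9**2 = 81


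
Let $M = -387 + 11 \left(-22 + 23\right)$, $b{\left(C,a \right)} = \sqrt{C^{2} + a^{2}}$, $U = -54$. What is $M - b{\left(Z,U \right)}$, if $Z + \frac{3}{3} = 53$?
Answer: $-376 - 2 \sqrt{1405} \approx -450.97$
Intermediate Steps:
$Z = 52$ ($Z = -1 + 53 = 52$)
$M = -376$ ($M = -387 + 11 \cdot 1 = -387 + 11 = -376$)
$M - b{\left(Z,U \right)} = -376 - \sqrt{52^{2} + \left(-54\right)^{2}} = -376 - \sqrt{2704 + 2916} = -376 - \sqrt{5620} = -376 - 2 \sqrt{1405}$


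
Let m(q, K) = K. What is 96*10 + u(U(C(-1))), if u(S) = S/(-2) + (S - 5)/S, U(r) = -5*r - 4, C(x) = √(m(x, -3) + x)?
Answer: 27932/29 + 265*I/58 ≈ 963.17 + 4.569*I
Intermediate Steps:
C(x) = √(-3 + x)
U(r) = -4 - 5*r
u(S) = -S/2 + (-5 + S)/S (u(S) = S*(-½) + (-5 + S)/S = -S/2 + (-5 + S)/S)
96*10 + u(U(C(-1))) = 96*10 + (1 - 5/(-4 - 5*√(-3 - 1)) - (-4 - 5*√(-3 - 1))/2) = 960 + (1 - 5/(-4 - 10*I) - (-4 - 10*I)/2) = 960 + (1 - 5*(-4 + 10*I)/116 - (-4 - 10*I)/2) = 960 + (1 - 5*(-4 + 10*I)/116 + (2 + 5*I)) = 960 + (3 + 5*I - 5*(-4 + 10*I)/116) = 963 + 5*I - 5*(-4 + 10*I)/116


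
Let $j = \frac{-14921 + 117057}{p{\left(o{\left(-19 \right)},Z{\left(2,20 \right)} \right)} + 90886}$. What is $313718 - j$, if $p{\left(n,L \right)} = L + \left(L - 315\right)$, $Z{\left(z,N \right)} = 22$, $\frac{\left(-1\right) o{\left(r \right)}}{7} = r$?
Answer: $\frac{28427454434}{90615} \approx 3.1372 \cdot 10^{5}$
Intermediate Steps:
$o{\left(r \right)} = - 7 r$
$p{\left(n,L \right)} = -315 + 2 L$ ($p{\left(n,L \right)} = L + \left(-315 + L\right) = -315 + 2 L$)
$j = \frac{102136}{90615}$ ($j = \frac{-14921 + 117057}{\left(-315 + 2 \cdot 22\right) + 90886} = \frac{102136}{\left(-315 + 44\right) + 90886} = \frac{102136}{-271 + 90886} = \frac{102136}{90615} \approx 1.1271$)
$313718 - j = 313718 - \frac{102136}{90615} = \frac{28427454434}{90615}$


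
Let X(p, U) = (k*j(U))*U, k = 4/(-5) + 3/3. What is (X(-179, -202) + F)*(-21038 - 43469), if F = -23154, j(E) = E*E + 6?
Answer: 107847834146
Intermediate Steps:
j(E) = 6 + E**2 (j(E) = E**2 + 6 = 6 + E**2)
k = 1/5 (k = 4*(-1/5) + 3*(1/3) = -4/5 + 1 = 1/5 ≈ 0.20000)
X(p, U) = U*(6/5 + U**2/5) (X(p, U) = ((6 + U**2)/5)*U = (6/5 + U**2/5)*U = U*(6/5 + U**2/5))
(X(-179, -202) + F)*(-21038 - 43469) = ((1/5)*(-202)*(6 + (-202)**2) - 23154)*(-21038 - 43469) = ((1/5)*(-202)*(6 + 40804) - 23154)*(-64507) = ((1/5)*(-202)*40810 - 23154)*(-64507) = (-1648724 - 23154)*(-64507) = -1671878*(-64507) = 107847834146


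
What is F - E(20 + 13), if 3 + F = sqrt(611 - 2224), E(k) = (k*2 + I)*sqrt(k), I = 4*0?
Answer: -3 - 66*sqrt(33) + I*sqrt(1613) ≈ -382.14 + 40.162*I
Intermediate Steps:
I = 0
E(k) = 2*k**(3/2) (E(k) = (k*2 + 0)*sqrt(k) = (2*k + 0)*sqrt(k) = (2*k)*sqrt(k) = 2*k**(3/2))
F = -3 + I*sqrt(1613) (F = -3 + sqrt(611 - 2224) = -3 + sqrt(-1613) = -3 + I*sqrt(1613) ≈ -3.0 + 40.162*I)
F - E(20 + 13) = (-3 + I*sqrt(1613)) - 2*(20 + 13)**(3/2) = (-3 + I*sqrt(1613)) - 2*33**(3/2) = (-3 + I*sqrt(1613)) - 2*33*sqrt(33) = (-3 + I*sqrt(1613)) - 66*sqrt(33) = -3 - 66*sqrt(33) + I*sqrt(1613)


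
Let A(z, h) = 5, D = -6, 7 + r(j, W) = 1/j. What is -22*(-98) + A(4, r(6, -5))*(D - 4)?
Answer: 2106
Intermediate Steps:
r(j, W) = -7 + 1/j
-22*(-98) + A(4, r(6, -5))*(D - 4) = -22*(-98) + 5*(-6 - 4) = 2156 + 5*(-10) = 2156 - 50 = 2106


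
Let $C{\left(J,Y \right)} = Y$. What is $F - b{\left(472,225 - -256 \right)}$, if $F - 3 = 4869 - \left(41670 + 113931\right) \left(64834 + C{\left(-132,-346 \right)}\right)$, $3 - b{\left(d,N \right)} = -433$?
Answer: $-10034392852$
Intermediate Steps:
$b{\left(d,N \right)} = 436$ ($b{\left(d,N \right)} = 3 - -433 = 3 + 433 = 436$)
$F = -10034392416$ ($F = 3 + \left(4869 - \left(41670 + 113931\right) \left(64834 - 346\right)\right) = 3 + \left(4869 - 155601 \cdot 64488\right) = 3 + \left(4869 - 10034397288\right) = 3 - 10034392419 = -10034392416$)
$F - b{\left(472,225 - -256 \right)} = -10034392416 - 436 = -10034392852$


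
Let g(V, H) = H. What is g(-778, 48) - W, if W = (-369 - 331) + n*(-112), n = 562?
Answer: 63692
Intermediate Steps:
W = -63644 (W = (-369 - 331) + 562*(-112) = -700 - 62944 = -63644)
g(-778, 48) - W = 48 - 1*(-63644) = 48 + 63644 = 63692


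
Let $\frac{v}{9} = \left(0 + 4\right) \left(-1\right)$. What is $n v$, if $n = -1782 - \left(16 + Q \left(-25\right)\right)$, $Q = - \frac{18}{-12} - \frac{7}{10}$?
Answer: $64008$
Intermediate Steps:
$Q = \frac{4}{5}$ ($Q = \left(-18\right) \left(- \frac{1}{12}\right) - \frac{7}{10} = \frac{3}{2} - \frac{7}{10} = \frac{4}{5} \approx 0.8$)
$n = -1778$ ($n = -1782 - \left(16 + \frac{4}{5} \left(-25\right)\right) = -1782 - \left(16 - 20\right) = -1782 - -4 = -1782 + 4 = -1778$)
$v = -36$ ($v = 9 \left(0 + 4\right) \left(-1\right) = 9 \cdot 4 \left(-1\right) = 9 \left(-4\right) = -36$)
$n v = \left(-1778\right) \left(-36\right) = 64008$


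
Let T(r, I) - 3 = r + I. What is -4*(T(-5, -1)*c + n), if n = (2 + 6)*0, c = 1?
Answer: 12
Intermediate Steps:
n = 0 (n = 8*0 = 0)
T(r, I) = 3 + I + r (T(r, I) = 3 + (r + I) = 3 + (I + r) = 3 + I + r)
-4*(T(-5, -1)*c + n) = -4*((3 - 1 - 5)*1 + 0) = -4*(-3*1 + 0) = -4*(-3 + 0) = -4*(-3) = 12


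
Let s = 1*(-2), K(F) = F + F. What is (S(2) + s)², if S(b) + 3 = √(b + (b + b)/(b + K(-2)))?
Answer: 0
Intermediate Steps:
K(F) = 2*F
S(b) = -3 + √(b + 2*b/(-4 + b)) (S(b) = -3 + √(b + (b + b)/(b + 2*(-2))) = -3 + √(b + (2*b)/(b - 4)) = -3 + √(b + (2*b)/(-4 + b)) = -3 + √(b + 2*b/(-4 + b)))
s = -2
(S(2) + s)² = ((-3 + √(2*(-2 + 2)/(-4 + 2))) - 2)² = ((-3 + √(2*0/(-2))) - 2)² = ((-3 + √(2*(-½)*0)) - 2)² = ((-3 + √0) - 2)² = ((-3 + 0) - 2)² = (-3 - 2)² = (-5)² = 25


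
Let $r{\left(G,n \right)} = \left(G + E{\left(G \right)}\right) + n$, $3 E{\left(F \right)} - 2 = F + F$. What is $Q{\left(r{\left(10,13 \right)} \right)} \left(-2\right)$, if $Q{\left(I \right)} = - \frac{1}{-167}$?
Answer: $- \frac{2}{167} \approx -0.011976$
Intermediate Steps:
$E{\left(F \right)} = \frac{2}{3} + \frac{2 F}{3}$ ($E{\left(F \right)} = \frac{2}{3} + \frac{F + F}{3} = \frac{2}{3} + \frac{2 F}{3}$)
$r{\left(G,n \right)} = \frac{2}{3} + n + \frac{5 G}{3}$ ($r{\left(G,n \right)} = \left(G + \left(\frac{2}{3} + \frac{2 G}{3}\right)\right) + n = \left(\frac{2}{3} + \frac{5 G}{3}\right) + n = \frac{2}{3} + n + \frac{5 G}{3}$)
$Q{\left(I \right)} = \frac{1}{167}$ ($Q{\left(I \right)} = \left(-1\right) \left(- \frac{1}{167}\right) = \frac{1}{167}$)
$Q{\left(r{\left(10,13 \right)} \right)} \left(-2\right) = \frac{1}{167} \left(-2\right) = - \frac{2}{167}$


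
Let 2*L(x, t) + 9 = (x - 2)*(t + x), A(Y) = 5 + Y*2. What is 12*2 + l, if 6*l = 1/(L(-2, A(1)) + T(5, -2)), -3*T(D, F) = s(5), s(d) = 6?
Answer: 2375/99 ≈ 23.990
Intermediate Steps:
T(D, F) = -2 (T(D, F) = -⅓*6 = -2)
A(Y) = 5 + 2*Y
L(x, t) = -9/2 + (-2 + x)*(t + x)/2 (L(x, t) = -9/2 + ((x - 2)*(t + x))/2 = -9/2 + ((-2 + x)*(t + x))/2 = -9/2 + (-2 + x)*(t + x)/2)
l = -1/99 (l = 1/(6*((-9/2 + (½)*(-2)² - (5 + 2*1) - 1*(-2) + (½)*(5 + 2*1)*(-2)) - 2)) = 1/(6*((-9/2 + (½)*4 - (5 + 2) + 2 + (½)*(5 + 2)*(-2)) - 2)) = 1/(6*((-9/2 + 2 - 1*7 + 2 + (½)*7*(-2)) - 2)) = 1/(6*((-9/2 + 2 - 7 + 2 - 7) - 2)) = 1/(6*(-29/2 - 2)) = 1/(6*(-33/2)) = (⅙)*(-2/33) = -1/99 ≈ -0.010101)
12*2 + l = 12*2 - 1/99 = 24 - 1/99 = 2375/99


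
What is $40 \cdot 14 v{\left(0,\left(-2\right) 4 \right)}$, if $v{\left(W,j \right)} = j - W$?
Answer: $-4480$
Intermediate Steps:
$40 \cdot 14 v{\left(0,\left(-2\right) 4 \right)} = 40 \cdot 14 \left(\left(-2\right) 4 - 0\right) = 560 \left(-8 + 0\right) = 560 \left(-8\right) = -4480$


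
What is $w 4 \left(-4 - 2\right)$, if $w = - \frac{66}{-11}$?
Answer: $-144$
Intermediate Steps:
$w = 6$ ($w = \left(-66\right) \left(- \frac{1}{11}\right) = 6$)
$w 4 \left(-4 - 2\right) = 6 \cdot 4 \left(-4 - 2\right) = 6 \cdot 4 \left(-6\right) = 6 \left(-24\right) = -144$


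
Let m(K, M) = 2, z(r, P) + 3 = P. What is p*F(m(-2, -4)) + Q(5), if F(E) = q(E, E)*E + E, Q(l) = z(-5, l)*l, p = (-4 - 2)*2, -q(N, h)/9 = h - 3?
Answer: -230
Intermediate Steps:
z(r, P) = -3 + P
q(N, h) = 27 - 9*h (q(N, h) = -9*(h - 3) = -9*(-3 + h) = 27 - 9*h)
p = -12 (p = -6*2 = -12)
Q(l) = l*(-3 + l) (Q(l) = (-3 + l)*l = l*(-3 + l))
F(E) = E + E*(27 - 9*E) (F(E) = (27 - 9*E)*E + E = E*(27 - 9*E) + E = E + E*(27 - 9*E))
p*F(m(-2, -4)) + Q(5) = -24*(28 - 9*2) + 5*(-3 + 5) = -24*(28 - 18) + 5*2 = -24*10 + 10 = -12*20 + 10 = -240 + 10 = -230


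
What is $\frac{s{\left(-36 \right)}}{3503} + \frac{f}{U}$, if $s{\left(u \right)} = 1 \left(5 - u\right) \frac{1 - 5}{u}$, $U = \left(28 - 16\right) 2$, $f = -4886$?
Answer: $- \frac{25673323}{126108} \approx -203.58$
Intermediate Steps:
$U = 24$ ($U = 12 \cdot 2 = 24$)
$s{\left(u \right)} = - \frac{4 \left(5 - u\right)}{u}$ ($s{\left(u \right)} = \left(5 - u\right) \left(- \frac{4}{u}\right) = - \frac{4 \left(5 - u\right)}{u}$)
$\frac{s{\left(-36 \right)}}{3503} + \frac{f}{U} = \frac{4 - \frac{20}{-36}}{3503} - \frac{4886}{24} = \left(4 - - \frac{5}{9}\right) \frac{1}{3503} - \frac{2443}{12} = \left(4 + \frac{5}{9}\right) \frac{1}{3503} - \frac{2443}{12} = \frac{41}{9} \cdot \frac{1}{3503} - \frac{2443}{12} = \frac{41}{31527} - \frac{2443}{12} = - \frac{25673323}{126108}$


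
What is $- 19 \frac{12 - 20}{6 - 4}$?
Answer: $76$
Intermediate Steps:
$- 19 \frac{12 - 20}{6 - 4} = - 19 \left(- \frac{8}{6 - 4}\right) = - 19 \left(- \frac{8}{2}\right) = - 19 \left(\left(-8\right) \frac{1}{2}\right) = \left(-19\right) \left(-4\right) = 76$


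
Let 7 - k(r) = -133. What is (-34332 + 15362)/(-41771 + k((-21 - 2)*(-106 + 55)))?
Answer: 18970/41631 ≈ 0.45567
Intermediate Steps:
k(r) = 140 (k(r) = 7 - 1*(-133) = 7 + 133 = 140)
(-34332 + 15362)/(-41771 + k((-21 - 2)*(-106 + 55))) = (-34332 + 15362)/(-41771 + 140) = -18970/(-41631) = -18970*(-1/41631) = 18970/41631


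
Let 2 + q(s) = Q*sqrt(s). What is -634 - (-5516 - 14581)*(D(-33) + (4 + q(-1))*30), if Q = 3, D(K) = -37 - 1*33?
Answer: -201604 + 1808730*I ≈ -2.016e+5 + 1.8087e+6*I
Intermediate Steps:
D(K) = -70 (D(K) = -37 - 33 = -70)
q(s) = -2 + 3*sqrt(s)
-634 - (-5516 - 14581)*(D(-33) + (4 + q(-1))*30) = -634 - (-5516 - 14581)*(-70 + (4 + (-2 + 3*sqrt(-1)))*30) = -634 - (-20097)*(-70 + (4 + (-2 + 3*I))*30) = -634 - (-20097)*(-70 + (2 + 3*I)*30) = -634 - (-20097)*(-70 + (60 + 90*I)) = -634 - (-20097)*(-10 + 90*I) = -634 - (200970 - 1808730*I) = -634 + (-200970 + 1808730*I) = -201604 + 1808730*I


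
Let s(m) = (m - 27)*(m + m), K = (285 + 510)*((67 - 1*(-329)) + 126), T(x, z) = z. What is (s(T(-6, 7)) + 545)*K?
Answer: 109972350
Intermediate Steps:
K = 414990 (K = 795*((67 + 329) + 126) = 795*(396 + 126) = 795*522 = 414990)
s(m) = 2*m*(-27 + m) (s(m) = (-27 + m)*(2*m) = 2*m*(-27 + m))
(s(T(-6, 7)) + 545)*K = (2*7*(-27 + 7) + 545)*414990 = (2*7*(-20) + 545)*414990 = (-280 + 545)*414990 = 265*414990 = 109972350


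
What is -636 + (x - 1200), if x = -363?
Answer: -2199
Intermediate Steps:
-636 + (x - 1200) = -636 + (-363 - 1200) = -636 - 1563 = -2199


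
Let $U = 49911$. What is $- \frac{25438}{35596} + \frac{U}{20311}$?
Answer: $\frac{629980369}{361495178} \approx 1.7427$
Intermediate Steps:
$- \frac{25438}{35596} + \frac{U}{20311} = - \frac{25438}{35596} + \frac{49911}{20311} = \left(-25438\right) \frac{1}{35596} + 49911 \cdot \frac{1}{20311} = - \frac{12719}{17798} + \frac{49911}{20311} = \frac{629980369}{361495178}$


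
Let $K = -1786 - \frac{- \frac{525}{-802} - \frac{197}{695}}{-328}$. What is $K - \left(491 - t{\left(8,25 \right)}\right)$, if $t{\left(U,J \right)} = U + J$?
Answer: $- \frac{410256669599}{182823920} \approx -2244.0$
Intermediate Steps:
$t{\left(U,J \right)} = J + U$
$K = - \frac{326523314239}{182823920}$ ($K = -1786 - \left(\left(-525\right) \left(- \frac{1}{802}\right) - \frac{197}{695}\right) \left(- \frac{1}{328}\right) = -1786 - \left(\frac{525}{802} - \frac{197}{695}\right) \left(- \frac{1}{328}\right) = -1786 - \frac{206881}{557390} \left(- \frac{1}{328}\right) = -1786 - - \frac{206881}{182823920} = -1786 + \frac{206881}{182823920} = - \frac{326523314239}{182823920} \approx -1786.0$)
$K - \left(491 - t{\left(8,25 \right)}\right) = - \frac{326523314239}{182823920} - \left(491 - \left(25 + 8\right)\right) = - \frac{326523314239}{182823920} - \left(491 - 33\right) = - \frac{326523314239}{182823920} - 458 = - \frac{410256669599}{182823920}$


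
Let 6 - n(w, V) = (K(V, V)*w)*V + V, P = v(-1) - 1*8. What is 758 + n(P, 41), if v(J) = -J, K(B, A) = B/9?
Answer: 18274/9 ≈ 2030.4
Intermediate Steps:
K(B, A) = B/9 (K(B, A) = B*(1/9) = B/9)
P = -7 (P = -1*(-1) - 1*8 = 1 - 8 = -7)
n(w, V) = 6 - V - w*V**2/9 (n(w, V) = 6 - (((V/9)*w)*V + V) = 6 - ((V*w/9)*V + V) = 6 - (w*V**2/9 + V) = 6 - (V + w*V**2/9) = 6 + (-V - w*V**2/9) = 6 - V - w*V**2/9)
758 + n(P, 41) = 758 + (6 - 1*41 - 1/9*(-7)*41**2) = 758 + (6 - 41 - 1/9*(-7)*1681) = 758 + (6 - 41 + 11767/9) = 758 + 11452/9 = 18274/9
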